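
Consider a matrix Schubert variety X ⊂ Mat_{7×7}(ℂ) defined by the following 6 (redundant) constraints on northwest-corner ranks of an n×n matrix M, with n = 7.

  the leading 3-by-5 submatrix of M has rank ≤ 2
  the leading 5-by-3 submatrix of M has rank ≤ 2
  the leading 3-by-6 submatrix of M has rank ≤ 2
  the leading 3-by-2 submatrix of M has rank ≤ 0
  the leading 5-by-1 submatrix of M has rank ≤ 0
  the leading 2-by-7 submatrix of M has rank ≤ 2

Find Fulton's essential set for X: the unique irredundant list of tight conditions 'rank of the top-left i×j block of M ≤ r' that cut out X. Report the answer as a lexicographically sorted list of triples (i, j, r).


Propagating the 6 rank bounds to every northwest block:

  i=1: 0  0  1  1  1  1  1
  i=2: 0  0  1  2  2  2  2
  i=3: 0  0  1  2  2  2  3
  i=4: 0  1  2  3  3  3  4
  i=5: 0  1  2  3  4  4  5
  i=6: 1  2  3  4  5  5  6
  i=7: 1  2  3  4  5  6  7

reading off 1-entries of Δ²R: w = (3, 4, 7, 2, 5, 1, 6).

3 SE-corners of the 10-cell Rothe diagram give Ess(w):

[(3, 2, 0), (3, 6, 2), (5, 1, 0)]


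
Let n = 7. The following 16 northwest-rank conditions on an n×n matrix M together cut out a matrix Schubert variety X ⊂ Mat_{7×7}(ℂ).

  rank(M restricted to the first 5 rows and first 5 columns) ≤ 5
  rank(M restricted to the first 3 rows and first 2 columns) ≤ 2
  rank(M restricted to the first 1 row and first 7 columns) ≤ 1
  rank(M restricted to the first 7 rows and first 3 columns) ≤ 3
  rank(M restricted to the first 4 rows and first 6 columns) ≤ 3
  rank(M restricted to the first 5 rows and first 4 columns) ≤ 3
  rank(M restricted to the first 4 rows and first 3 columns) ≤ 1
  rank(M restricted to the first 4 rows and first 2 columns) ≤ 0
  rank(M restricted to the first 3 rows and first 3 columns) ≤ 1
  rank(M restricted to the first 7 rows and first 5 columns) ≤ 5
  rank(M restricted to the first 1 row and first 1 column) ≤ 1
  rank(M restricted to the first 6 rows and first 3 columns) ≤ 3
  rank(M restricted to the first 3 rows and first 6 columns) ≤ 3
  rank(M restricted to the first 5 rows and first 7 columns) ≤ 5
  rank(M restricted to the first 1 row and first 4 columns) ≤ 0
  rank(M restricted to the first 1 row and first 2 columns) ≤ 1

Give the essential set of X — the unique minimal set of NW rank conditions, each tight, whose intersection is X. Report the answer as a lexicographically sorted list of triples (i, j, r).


Reconstructing r_w from the 16 given conditions:

  0 | 0 | 0 | 0 | 1 | 1 | 1
  0 | 0 | 1 | 1 | 2 | 2 | 2
  0 | 0 | 1 | 2 | 3 | 3 | 3
  0 | 0 | 1 | 2 | 3 | 3 | 4
  1 | 1 | 2 | 3 | 4 | 4 | 5
  1 | 2 | 3 | 4 | 5 | 5 | 6
  1 | 2 | 3 | 4 | 5 | 6 | 7

giving w = (5, 3, 4, 7, 1, 2, 6) via Δ²R.

Fulton essential set (3 of the 11 Rothe cells):

[(1, 4, 0), (4, 2, 0), (4, 6, 3)]


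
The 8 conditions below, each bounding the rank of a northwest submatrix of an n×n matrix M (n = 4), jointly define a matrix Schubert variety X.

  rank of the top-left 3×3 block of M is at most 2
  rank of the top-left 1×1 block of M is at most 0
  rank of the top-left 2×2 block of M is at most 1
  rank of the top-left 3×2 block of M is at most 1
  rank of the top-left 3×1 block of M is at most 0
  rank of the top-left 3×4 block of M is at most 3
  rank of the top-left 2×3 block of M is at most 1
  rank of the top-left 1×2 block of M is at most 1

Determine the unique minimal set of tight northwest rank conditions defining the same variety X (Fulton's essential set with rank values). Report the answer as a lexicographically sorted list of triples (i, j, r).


Rank table r_w(4×4) implied by the 8 constraints:

  R[1]: 0 | 1 | 1 | 1
  R[2]: 0 | 1 | 1 | 2
  R[3]: 0 | 1 | 2 | 3
  R[4]: 1 | 2 | 3 | 4

second differences of R give the permutation w = (2, 4, 3, 1).

2 SE-corners of the 4-cell Rothe diagram give Ess(w):

[(2, 3, 1), (3, 1, 0)]


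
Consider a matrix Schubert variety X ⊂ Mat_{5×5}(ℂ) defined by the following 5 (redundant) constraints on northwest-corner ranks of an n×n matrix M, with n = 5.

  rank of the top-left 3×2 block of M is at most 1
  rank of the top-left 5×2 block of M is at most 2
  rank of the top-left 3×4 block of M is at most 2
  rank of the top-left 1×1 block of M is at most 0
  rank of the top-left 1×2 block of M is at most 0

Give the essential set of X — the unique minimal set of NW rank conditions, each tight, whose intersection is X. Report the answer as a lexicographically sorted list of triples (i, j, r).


Recovering R(i,j) via the rank-extension bound from the 5 conditions:

  row 1: 0 0 1 1 1
  row 2: 1 1 2 2 2
  row 3: 1 1 2 2 3
  row 4: 1 2 3 3 4
  row 5: 1 2 3 4 5

reading off 1-entries of Δ²R: w = (3, 1, 5, 2, 4).

Fulton essential set (3 of the 4 Rothe cells):

[(1, 2, 0), (3, 2, 1), (3, 4, 2)]


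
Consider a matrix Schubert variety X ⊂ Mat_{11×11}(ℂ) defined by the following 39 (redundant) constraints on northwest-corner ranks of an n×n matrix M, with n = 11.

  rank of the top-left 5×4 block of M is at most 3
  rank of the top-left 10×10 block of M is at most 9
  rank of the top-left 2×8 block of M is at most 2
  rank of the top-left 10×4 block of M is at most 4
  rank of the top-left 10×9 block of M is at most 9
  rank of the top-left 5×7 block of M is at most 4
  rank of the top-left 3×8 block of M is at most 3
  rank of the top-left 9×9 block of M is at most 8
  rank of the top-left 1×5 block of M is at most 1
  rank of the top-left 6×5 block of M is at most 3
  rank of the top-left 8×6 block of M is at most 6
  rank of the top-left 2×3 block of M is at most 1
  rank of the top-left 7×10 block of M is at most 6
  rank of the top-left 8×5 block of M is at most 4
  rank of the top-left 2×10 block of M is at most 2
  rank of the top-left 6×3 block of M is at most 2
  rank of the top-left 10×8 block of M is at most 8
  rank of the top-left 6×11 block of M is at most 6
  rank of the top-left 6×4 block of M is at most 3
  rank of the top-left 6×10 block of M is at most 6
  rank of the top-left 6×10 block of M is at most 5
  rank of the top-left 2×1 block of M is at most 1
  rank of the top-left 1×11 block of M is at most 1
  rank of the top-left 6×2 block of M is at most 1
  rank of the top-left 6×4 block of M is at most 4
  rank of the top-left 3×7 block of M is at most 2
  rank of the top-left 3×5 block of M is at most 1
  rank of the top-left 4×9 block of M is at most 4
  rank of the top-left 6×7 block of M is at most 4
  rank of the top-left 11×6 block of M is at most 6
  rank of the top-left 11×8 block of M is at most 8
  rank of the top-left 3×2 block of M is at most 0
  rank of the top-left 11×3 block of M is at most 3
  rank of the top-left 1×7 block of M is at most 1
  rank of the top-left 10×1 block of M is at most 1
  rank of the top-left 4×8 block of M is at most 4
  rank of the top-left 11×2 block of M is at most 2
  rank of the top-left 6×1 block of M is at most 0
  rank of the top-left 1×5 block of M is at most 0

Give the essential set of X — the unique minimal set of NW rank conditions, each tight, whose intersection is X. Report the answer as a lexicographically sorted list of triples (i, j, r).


Propagating the 39 rank bounds to every northwest block:

  i=1: 0 | 0 | 0 | 0 | 0 | 1 | 1 | 1 | 1 | 1 | 1
  i=2: 0 | 0 | 1 | 1 | 1 | 2 | 2 | 2 | 2 | 2 | 2
  i=3: 0 | 0 | 1 | 1 | 1 | 2 | 2 | 3 | 3 | 3 | 3
  i=4: 0 | 1 | 2 | 2 | 2 | 3 | 3 | 4 | 4 | 4 | 4
  i=5: 0 | 1 | 2 | 3 | 3 | 4 | 4 | 5 | 5 | 5 | 5
  i=6: 0 | 1 | 2 | 3 | 3 | 4 | 4 | 5 | 5 | 5 | 6
  i=7: 1 | 2 | 3 | 4 | 4 | 5 | 5 | 6 | 6 | 6 | 7
  i=8: 1 | 2 | 3 | 4 | 4 | 5 | 6 | 7 | 7 | 7 | 8
  i=9: 1 | 2 | 3 | 4 | 5 | 6 | 7 | 8 | 8 | 8 | 9
  i=10: 1 | 2 | 3 | 4 | 5 | 6 | 7 | 8 | 9 | 9 | 10
  i=11: 1 | 2 | 3 | 4 | 5 | 6 | 7 | 8 | 9 | 10 | 11

so w = (6, 3, 8, 2, 4, 11, 1, 7, 5, 9, 10).

D(w) has 20 cells with 9 SE-corners; essential set:

[(1, 5, 0), (3, 2, 0), (3, 5, 1), (3, 7, 2), (6, 1, 0), (6, 5, 3), (6, 7, 4), (6, 10, 5), (8, 5, 4)]


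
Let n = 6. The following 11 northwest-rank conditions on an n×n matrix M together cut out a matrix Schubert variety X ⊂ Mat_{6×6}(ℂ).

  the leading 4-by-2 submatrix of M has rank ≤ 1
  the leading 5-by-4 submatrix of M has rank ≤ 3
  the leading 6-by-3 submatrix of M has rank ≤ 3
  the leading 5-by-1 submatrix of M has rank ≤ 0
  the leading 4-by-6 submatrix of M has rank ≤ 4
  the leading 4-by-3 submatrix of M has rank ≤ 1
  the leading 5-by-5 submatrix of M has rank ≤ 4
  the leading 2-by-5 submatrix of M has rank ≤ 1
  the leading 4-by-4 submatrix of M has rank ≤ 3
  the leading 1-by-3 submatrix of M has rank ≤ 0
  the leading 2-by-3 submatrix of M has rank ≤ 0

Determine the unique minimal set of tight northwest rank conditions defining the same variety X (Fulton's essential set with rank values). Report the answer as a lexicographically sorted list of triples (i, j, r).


Propagating the 11 rank bounds to every northwest block:

  row 1: 0 0 0 1 1 1
  row 2: 0 0 0 1 1 2
  row 3: 0 1 1 2 2 3
  row 4: 0 1 1 2 3 4
  row 5: 0 1 2 3 4 5
  row 6: 1 2 3 4 5 6

the unique w with this rank table is (4, 6, 2, 5, 3, 1).

Rothe diagram D(w) (11 cells), 4 SE-corners (essential conditions):

[(2, 3, 0), (2, 5, 1), (4, 3, 1), (5, 1, 0)]


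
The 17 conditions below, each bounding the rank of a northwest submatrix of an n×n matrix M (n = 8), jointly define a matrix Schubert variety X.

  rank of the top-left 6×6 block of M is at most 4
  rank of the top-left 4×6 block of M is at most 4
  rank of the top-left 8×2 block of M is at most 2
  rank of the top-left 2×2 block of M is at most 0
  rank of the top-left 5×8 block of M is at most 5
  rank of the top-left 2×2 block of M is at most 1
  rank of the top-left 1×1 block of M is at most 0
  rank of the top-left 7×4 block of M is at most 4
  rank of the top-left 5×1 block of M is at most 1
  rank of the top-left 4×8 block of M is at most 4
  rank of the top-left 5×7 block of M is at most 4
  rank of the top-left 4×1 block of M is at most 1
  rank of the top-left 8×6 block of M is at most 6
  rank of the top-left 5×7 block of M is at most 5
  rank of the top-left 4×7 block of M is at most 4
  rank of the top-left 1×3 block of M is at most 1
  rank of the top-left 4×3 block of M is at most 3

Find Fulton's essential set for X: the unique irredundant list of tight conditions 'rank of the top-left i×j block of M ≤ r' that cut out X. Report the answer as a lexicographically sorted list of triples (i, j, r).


Computing R[i][j] = min implied NW-rank bound (n=8, 17 conditions):

  row 1: 0 0 1 1 1 1 1 1
  row 2: 0 0 1 2 2 2 2 2
  row 3: 1 1 2 3 3 3 3 3
  row 4: 1 2 3 4 4 4 4 4
  row 5: 1 2 3 4 4 4 4 5
  row 6: 1 2 3 4 4 4 5 6
  row 7: 1 2 3 4 5 5 6 7
  row 8: 1 2 3 4 5 6 7 8

second differences of R give the permutation w = (3, 4, 1, 2, 8, 7, 5, 6).

ℓ(w)=9; the 3 essential cells (i,j,r):

[(2, 2, 0), (5, 7, 4), (6, 6, 4)]


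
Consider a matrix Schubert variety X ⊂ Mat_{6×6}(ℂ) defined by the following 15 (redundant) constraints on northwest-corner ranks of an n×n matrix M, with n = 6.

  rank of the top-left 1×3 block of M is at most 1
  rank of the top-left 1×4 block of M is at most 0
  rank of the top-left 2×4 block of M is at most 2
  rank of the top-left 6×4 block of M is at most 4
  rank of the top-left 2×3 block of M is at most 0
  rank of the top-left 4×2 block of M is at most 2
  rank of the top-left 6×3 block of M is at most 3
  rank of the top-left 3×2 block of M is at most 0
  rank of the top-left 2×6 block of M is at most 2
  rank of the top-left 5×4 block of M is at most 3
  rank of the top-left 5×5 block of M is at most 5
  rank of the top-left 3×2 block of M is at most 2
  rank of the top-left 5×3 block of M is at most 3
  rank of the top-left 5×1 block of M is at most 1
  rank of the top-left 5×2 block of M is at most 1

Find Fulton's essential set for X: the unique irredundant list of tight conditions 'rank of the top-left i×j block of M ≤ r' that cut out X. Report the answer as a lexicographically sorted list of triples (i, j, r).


Propagating the 15 rank bounds to every northwest block:

  R[1]: 0  0  0  0  1  1
  R[2]: 0  0  0  1  2  2
  R[3]: 0  0  1  2  3  3
  R[4]: 1  1  2  3  4  4
  R[5]: 1  1  2  3  4  5
  R[6]: 1  2  3  4  5  6

so w = (5, 4, 3, 1, 6, 2).

Rothe diagram D(w) (10 cells), 4 SE-corners (essential conditions):

[(1, 4, 0), (2, 3, 0), (3, 2, 0), (5, 2, 1)]


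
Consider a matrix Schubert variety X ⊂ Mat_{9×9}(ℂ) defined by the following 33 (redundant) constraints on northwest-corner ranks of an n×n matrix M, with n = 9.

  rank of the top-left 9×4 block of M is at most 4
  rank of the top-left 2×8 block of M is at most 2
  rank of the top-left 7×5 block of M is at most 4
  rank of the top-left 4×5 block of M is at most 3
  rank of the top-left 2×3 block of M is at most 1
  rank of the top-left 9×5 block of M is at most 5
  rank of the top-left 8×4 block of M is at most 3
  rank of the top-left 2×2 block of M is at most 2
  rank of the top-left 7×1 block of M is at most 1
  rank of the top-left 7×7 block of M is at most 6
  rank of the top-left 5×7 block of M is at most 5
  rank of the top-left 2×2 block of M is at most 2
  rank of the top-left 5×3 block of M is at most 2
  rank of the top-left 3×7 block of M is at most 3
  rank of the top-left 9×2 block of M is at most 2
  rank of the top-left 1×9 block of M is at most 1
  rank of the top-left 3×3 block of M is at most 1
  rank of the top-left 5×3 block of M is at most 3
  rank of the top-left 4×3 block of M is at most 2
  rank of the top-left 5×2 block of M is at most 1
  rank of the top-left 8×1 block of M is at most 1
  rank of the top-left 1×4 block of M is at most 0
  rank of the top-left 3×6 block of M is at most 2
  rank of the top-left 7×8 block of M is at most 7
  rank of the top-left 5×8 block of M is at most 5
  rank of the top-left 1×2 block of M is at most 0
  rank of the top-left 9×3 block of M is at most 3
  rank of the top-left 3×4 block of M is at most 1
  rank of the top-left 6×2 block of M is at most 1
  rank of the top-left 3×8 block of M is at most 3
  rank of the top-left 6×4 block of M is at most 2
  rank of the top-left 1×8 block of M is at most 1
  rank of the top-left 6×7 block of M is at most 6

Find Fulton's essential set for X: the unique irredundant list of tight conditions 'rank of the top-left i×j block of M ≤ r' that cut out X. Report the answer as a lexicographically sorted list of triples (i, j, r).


Reconstructing r_w from the 33 given conditions:

  0, 0, 0, 0, 1, 1, 1, 1, 1
  1, 1, 1, 1, 2, 2, 2, 2, 2
  1, 1, 1, 1, 2, 2, 3, 3, 3
  1, 1, 2, 2, 3, 3, 4, 4, 4
  1, 1, 2, 2, 3, 4, 5, 5, 5
  1, 1, 2, 2, 3, 4, 5, 6, 6
  1, 2, 3, 3, 4, 5, 6, 7, 7
  1, 2, 3, 3, 4, 5, 6, 7, 8
  1, 2, 3, 4, 5, 6, 7, 8, 9

giving w = (5, 1, 7, 3, 6, 8, 2, 9, 4) via Δ²R.

D(w) has 14 cells with 6 SE-corners; essential set:

[(1, 4, 0), (3, 4, 1), (3, 6, 2), (6, 2, 1), (6, 4, 2), (8, 4, 3)]


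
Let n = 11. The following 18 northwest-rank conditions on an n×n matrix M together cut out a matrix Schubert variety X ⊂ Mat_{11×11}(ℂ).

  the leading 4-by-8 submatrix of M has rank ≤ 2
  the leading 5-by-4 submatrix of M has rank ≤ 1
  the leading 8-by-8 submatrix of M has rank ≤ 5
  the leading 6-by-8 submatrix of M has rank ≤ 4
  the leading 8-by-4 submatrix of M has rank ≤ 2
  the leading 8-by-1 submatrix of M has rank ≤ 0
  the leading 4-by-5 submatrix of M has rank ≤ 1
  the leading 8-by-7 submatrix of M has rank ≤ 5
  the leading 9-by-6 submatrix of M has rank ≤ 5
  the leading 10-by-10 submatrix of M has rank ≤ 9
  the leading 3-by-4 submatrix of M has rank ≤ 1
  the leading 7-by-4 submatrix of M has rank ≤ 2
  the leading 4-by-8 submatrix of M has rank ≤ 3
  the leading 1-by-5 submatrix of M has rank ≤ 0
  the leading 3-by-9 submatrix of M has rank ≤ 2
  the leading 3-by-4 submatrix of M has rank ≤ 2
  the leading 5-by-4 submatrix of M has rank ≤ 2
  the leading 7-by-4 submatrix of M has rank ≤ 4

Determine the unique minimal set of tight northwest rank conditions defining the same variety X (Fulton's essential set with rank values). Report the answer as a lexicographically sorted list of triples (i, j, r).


Computing R[i][j] = min implied NW-rank bound (n=11, 18 conditions):

  R[1]: 0 | 0 | 0 | 0 | 0 | 1 | 1 | 1 | 1 | 1 | 1
  R[2]: 0 | 1 | 1 | 1 | 1 | 2 | 2 | 2 | 2 | 2 | 2
  R[3]: 0 | 1 | 1 | 1 | 1 | 2 | 2 | 2 | 2 | 3 | 3
  R[4]: 0 | 1 | 1 | 1 | 1 | 2 | 2 | 2 | 3 | 4 | 4
  R[5]: 0 | 1 | 1 | 1 | 2 | 3 | 3 | 3 | 4 | 5 | 5
  R[6]: 0 | 1 | 2 | 2 | 3 | 4 | 4 | 4 | 5 | 6 | 6
  R[7]: 0 | 1 | 2 | 2 | 3 | 4 | 5 | 5 | 6 | 7 | 7
  R[8]: 0 | 1 | 2 | 2 | 3 | 4 | 5 | 5 | 6 | 7 | 8
  R[9]: 1 | 2 | 3 | 3 | 4 | 5 | 6 | 6 | 7 | 8 | 9
  R[10]: 1 | 2 | 3 | 4 | 5 | 6 | 7 | 7 | 8 | 9 | 10
  R[11]: 1 | 2 | 3 | 4 | 5 | 6 | 7 | 8 | 9 | 10 | 11

giving w = (6, 2, 10, 9, 5, 3, 7, 11, 1, 4, 8) via Δ²R.

8 SE-corners of the 28-cell Rothe diagram give Ess(w):

[(1, 5, 0), (3, 9, 2), (4, 5, 1), (4, 8, 2), (5, 4, 1), (8, 1, 0), (8, 4, 2), (8, 8, 5)]


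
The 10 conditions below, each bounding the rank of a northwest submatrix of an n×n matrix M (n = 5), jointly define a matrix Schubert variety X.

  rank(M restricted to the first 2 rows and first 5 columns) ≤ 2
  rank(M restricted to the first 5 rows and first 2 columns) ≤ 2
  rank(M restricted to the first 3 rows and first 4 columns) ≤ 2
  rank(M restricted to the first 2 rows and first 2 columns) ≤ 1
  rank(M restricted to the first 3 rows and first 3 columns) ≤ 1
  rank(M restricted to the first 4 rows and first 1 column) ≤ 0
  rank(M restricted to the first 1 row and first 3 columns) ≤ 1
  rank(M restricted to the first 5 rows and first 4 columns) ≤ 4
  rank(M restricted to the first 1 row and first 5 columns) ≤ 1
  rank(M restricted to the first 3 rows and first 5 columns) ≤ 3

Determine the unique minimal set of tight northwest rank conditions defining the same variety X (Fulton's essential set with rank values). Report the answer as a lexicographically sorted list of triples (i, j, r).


Recovering R(i,j) via the rank-extension bound from the 10 conditions:

  row 1: 0 | 1 | 1 | 1 | 1
  row 2: 0 | 1 | 1 | 2 | 2
  row 3: 0 | 1 | 1 | 2 | 3
  row 4: 0 | 1 | 2 | 3 | 4
  row 5: 1 | 2 | 3 | 4 | 5

second differences of R give the permutation w = (2, 4, 5, 3, 1).

D(w) has 6 cells with 2 SE-corners; essential set:

[(3, 3, 1), (4, 1, 0)]


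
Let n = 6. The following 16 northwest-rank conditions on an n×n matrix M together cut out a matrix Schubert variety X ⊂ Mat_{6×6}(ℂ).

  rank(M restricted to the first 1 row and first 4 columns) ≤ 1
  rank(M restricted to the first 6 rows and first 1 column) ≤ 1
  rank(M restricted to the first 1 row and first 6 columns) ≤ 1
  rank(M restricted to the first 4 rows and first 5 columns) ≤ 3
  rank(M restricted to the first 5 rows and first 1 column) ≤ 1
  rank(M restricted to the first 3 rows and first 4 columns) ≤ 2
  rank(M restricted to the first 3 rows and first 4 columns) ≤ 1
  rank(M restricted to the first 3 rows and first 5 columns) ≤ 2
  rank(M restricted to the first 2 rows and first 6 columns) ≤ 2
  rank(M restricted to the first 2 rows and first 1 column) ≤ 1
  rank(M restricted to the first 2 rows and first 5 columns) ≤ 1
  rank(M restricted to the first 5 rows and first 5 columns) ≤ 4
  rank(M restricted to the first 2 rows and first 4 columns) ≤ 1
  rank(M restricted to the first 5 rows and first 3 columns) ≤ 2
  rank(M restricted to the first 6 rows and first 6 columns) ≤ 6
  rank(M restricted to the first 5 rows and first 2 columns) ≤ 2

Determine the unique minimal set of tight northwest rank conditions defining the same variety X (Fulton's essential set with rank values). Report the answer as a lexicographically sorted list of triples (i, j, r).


Propagating the 16 rank bounds to every northwest block:

  R[1]: 1  1  1  1  1  1
  R[2]: 1  1  1  1  1  2
  R[3]: 1  1  1  1  2  3
  R[4]: 1  2  2  2  3  4
  R[5]: 1  2  2  3  4  5
  R[6]: 1  2  3  4  5  6

hence w(1..6) = (1, 6, 5, 2, 4, 3).

ℓ(w)=8; the 3 essential cells (i,j,r):

[(2, 5, 1), (3, 4, 1), (5, 3, 2)]


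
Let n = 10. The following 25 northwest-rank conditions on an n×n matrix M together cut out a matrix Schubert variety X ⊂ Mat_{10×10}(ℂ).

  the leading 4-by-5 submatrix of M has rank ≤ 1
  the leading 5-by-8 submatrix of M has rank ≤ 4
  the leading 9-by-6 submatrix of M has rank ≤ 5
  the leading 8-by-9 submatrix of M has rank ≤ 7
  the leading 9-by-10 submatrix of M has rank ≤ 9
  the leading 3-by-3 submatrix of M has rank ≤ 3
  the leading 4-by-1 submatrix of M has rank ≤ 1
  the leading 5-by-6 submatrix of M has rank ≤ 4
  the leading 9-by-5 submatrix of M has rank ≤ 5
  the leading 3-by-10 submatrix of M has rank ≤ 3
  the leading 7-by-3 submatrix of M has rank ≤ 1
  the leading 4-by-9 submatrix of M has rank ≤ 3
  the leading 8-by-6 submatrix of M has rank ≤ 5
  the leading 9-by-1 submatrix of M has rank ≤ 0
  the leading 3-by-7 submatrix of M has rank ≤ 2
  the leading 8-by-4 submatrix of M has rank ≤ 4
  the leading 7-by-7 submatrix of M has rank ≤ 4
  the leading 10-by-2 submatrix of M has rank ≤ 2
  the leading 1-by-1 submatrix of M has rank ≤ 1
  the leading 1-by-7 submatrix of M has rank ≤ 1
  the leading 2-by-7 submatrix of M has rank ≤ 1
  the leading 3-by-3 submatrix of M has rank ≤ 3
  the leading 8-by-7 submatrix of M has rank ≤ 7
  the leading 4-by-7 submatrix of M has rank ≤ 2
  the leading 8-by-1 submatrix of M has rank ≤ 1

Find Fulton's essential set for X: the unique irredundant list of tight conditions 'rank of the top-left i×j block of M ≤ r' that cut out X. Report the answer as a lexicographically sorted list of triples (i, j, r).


Reconstructing r_w from the 25 given conditions:

  R[1]: 0  1  1  1  1  1  1  1  1  1
  R[2]: 0  1  1  1  1  1  1  2  2  2
  R[3]: 0  1  1  1  1  2  2  3  3  3
  R[4]: 0  1  1  1  1  2  2  3  3  4
  R[5]: 0  1  1  2  2  3  3  4  4  5
  R[6]: 0  1  1  2  3  4  4  5  5  6
  R[7]: 0  1  1  2  3  4  4  5  6  7
  R[8]: 0  1  2  3  4  5  5  6  7  8
  R[9]: 0  1  2  3  4  5  6  7  8  9
  R[10]: 1  2  3  4  5  6  7  8  9  10

giving w = (2, 8, 6, 10, 4, 5, 9, 3, 7, 1) via Δ²R.

7 SE-corners of the 26-cell Rothe diagram give Ess(w):

[(2, 7, 1), (4, 5, 1), (4, 7, 2), (4, 9, 3), (7, 3, 1), (7, 7, 4), (9, 1, 0)]


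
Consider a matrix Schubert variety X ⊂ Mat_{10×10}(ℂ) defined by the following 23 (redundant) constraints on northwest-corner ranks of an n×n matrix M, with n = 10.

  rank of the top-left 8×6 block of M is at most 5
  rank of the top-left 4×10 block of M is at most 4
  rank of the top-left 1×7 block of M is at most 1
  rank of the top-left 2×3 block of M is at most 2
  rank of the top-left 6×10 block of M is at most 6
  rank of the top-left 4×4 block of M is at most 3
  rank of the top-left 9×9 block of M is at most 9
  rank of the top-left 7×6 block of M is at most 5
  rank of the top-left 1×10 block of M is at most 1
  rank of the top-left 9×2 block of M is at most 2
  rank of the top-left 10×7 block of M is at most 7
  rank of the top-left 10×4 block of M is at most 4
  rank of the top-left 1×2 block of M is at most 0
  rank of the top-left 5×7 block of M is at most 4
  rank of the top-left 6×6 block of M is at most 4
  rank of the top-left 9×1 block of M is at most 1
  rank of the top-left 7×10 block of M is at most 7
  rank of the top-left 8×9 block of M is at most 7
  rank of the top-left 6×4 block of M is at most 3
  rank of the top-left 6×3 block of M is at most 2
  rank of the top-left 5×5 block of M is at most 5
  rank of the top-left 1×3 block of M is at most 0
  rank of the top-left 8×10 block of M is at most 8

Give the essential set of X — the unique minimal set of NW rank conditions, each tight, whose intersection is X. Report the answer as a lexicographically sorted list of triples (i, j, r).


Rank table r_w(10×10) implied by the 23 constraints:

  row 1: 0  0  0  1  1  1  1  1  1  1
  row 2: 1  1  1  2  2  2  2  2  2  2
  row 3: 1  2  2  3  3  3  3  3  3  3
  row 4: 1  2  2  3  4  4  4  4  4  4
  row 5: 1  2  2  3  4  4  4  5  5  5
  row 6: 1  2  2  3  4  4  5  6  6  6
  row 7: 1  2  3  4  5  5  6  7  7  7
  row 8: 1  2  3  4  5  5  6  7  7  8
  row 9: 1  2  3  4  5  6  7  8  8  9
  row 10: 1  2  3  4  5  6  7  8  9  10

second differences of R give the permutation w = (4, 1, 2, 5, 8, 7, 3, 10, 6, 9).

6 SE-corners of the 11-cell Rothe diagram give Ess(w):

[(1, 3, 0), (5, 7, 4), (6, 3, 2), (6, 6, 4), (8, 6, 5), (8, 9, 7)]


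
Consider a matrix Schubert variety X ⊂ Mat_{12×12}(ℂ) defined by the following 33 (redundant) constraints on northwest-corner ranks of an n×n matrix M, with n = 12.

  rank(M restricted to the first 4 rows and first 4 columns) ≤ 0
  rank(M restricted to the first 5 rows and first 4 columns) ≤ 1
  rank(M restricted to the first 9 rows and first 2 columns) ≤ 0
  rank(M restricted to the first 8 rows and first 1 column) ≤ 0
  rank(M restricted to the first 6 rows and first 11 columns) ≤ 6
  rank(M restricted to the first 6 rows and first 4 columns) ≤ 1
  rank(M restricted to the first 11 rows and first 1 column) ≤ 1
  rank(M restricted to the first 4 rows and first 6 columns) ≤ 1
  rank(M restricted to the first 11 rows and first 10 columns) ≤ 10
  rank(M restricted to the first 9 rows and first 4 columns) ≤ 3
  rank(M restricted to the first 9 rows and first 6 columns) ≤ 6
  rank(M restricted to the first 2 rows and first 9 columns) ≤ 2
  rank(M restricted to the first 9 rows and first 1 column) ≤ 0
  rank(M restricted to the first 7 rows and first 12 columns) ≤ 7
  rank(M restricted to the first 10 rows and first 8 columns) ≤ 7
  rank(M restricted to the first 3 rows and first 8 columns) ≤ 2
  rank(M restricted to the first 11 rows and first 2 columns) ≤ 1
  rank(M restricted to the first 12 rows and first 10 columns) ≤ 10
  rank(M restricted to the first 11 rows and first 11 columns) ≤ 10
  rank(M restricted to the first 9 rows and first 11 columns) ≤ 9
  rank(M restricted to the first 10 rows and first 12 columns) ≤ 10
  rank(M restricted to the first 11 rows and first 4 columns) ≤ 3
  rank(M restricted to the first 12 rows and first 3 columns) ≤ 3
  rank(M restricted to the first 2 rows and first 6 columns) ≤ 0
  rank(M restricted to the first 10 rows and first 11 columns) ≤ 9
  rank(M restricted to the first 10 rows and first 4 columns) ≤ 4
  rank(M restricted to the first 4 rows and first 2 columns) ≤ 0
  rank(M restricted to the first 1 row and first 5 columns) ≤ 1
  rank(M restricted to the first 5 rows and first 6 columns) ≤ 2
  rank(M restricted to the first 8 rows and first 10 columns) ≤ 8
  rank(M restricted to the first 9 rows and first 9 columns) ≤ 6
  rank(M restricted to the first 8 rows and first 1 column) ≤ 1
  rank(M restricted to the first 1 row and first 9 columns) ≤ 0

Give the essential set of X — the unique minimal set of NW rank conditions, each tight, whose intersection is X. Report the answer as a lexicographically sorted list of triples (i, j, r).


Computing R[i][j] = min implied NW-rank bound (n=12, 33 conditions):

  row 1: 0, 0, 0, 0, 0, 0, 0, 0, 0, 1, 1, 1
  row 2: 0, 0, 0, 0, 0, 0, 1, 1, 1, 2, 2, 2
  row 3: 0, 0, 0, 0, 1, 1, 2, 2, 2, 3, 3, 3
  row 4: 0, 0, 0, 0, 1, 1, 2, 3, 3, 4, 4, 4
  row 5: 0, 0, 1, 1, 2, 2, 3, 4, 4, 5, 5, 5
  row 6: 0, 0, 1, 1, 2, 3, 4, 5, 5, 6, 6, 6
  row 7: 0, 0, 1, 2, 3, 4, 5, 6, 6, 7, 7, 7
  row 8: 0, 0, 1, 2, 3, 4, 5, 6, 6, 7, 8, 8
  row 9: 0, 0, 1, 2, 3, 4, 5, 6, 6, 7, 8, 9
  row 10: 1, 1, 2, 3, 4, 5, 6, 7, 7, 8, 9, 10
  row 11: 1, 1, 2, 3, 4, 5, 6, 7, 8, 9, 10, 11
  row 12: 1, 2, 3, 4, 5, 6, 7, 8, 9, 10, 11, 12

the unique w with this rank table is (10, 7, 5, 8, 3, 6, 4, 11, 12, 1, 9, 2).

D(w) has 38 cells with 8 SE-corners; essential set:

[(1, 9, 0), (2, 6, 0), (4, 4, 0), (4, 6, 1), (6, 4, 1), (9, 2, 0), (9, 9, 6), (11, 2, 1)]


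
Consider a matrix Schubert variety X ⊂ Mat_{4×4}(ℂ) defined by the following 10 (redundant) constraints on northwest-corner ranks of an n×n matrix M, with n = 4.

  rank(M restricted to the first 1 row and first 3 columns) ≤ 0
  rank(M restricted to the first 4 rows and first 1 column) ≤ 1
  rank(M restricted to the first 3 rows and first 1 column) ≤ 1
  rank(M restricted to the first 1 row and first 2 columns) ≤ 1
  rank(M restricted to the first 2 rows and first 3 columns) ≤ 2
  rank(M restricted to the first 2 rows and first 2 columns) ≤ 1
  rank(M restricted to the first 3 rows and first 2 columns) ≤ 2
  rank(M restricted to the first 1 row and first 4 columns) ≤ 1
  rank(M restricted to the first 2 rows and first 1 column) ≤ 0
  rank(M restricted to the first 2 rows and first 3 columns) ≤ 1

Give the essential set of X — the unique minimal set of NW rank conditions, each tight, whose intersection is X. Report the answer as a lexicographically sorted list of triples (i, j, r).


Reconstructing r_w from the 10 given conditions:

  i=1: 0 | 0 | 0 | 1
  i=2: 0 | 1 | 1 | 2
  i=3: 1 | 2 | 2 | 3
  i=4: 1 | 2 | 3 | 4

second differences of R give the permutation w = (4, 2, 1, 3).

|D(w)|=4, |Ess(w)|=2:

[(1, 3, 0), (2, 1, 0)]


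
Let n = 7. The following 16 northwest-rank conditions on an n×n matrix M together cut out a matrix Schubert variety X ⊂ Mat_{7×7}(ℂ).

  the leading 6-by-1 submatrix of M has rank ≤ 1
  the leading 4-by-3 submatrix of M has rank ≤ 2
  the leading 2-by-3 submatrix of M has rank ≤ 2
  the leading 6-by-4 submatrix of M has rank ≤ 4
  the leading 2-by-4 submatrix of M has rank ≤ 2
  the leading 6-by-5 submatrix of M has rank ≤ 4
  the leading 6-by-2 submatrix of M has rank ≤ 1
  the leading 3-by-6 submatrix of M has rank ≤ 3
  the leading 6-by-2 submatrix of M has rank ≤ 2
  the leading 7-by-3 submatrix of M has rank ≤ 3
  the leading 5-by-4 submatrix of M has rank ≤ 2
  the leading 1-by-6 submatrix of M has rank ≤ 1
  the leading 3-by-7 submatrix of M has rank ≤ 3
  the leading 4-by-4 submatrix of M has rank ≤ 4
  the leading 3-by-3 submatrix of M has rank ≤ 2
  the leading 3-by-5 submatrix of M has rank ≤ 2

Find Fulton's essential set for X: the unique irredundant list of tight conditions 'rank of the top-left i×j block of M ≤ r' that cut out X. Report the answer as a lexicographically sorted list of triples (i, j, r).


Computing R[i][j] = min implied NW-rank bound (n=7, 16 conditions):

  row 1: 1, 1, 1, 1, 1, 1, 1
  row 2: 1, 1, 2, 2, 2, 2, 2
  row 3: 1, 1, 2, 2, 2, 3, 3
  row 4: 1, 1, 2, 2, 3, 4, 4
  row 5: 1, 1, 2, 2, 3, 4, 5
  row 6: 1, 1, 2, 3, 4, 5, 6
  row 7: 1, 2, 3, 4, 5, 6, 7

so w = (1, 3, 6, 5, 7, 4, 2).

|D(w)|=9, |Ess(w)|=3:

[(3, 5, 2), (5, 4, 2), (6, 2, 1)]


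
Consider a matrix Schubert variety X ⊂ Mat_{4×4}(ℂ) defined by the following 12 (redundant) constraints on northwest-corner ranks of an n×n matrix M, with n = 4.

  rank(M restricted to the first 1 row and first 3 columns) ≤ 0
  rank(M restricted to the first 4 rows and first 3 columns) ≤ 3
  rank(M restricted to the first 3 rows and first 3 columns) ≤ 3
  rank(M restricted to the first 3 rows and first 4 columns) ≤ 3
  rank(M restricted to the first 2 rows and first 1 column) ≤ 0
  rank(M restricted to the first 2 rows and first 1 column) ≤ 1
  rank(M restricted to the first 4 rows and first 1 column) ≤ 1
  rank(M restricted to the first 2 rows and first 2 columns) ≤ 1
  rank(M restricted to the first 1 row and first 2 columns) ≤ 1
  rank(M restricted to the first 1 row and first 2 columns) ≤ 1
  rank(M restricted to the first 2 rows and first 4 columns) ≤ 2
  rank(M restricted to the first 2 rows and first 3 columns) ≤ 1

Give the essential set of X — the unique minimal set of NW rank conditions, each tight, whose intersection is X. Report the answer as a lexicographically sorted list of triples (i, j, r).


The tightest implied rank at each (i,j), from the 12 conditions:

  R[1]: 0 0 0 1
  R[2]: 0 1 1 2
  R[3]: 1 2 2 3
  R[4]: 1 2 3 4

so w = (4, 2, 1, 3).

ℓ(w)=4; the 2 essential cells (i,j,r):

[(1, 3, 0), (2, 1, 0)]


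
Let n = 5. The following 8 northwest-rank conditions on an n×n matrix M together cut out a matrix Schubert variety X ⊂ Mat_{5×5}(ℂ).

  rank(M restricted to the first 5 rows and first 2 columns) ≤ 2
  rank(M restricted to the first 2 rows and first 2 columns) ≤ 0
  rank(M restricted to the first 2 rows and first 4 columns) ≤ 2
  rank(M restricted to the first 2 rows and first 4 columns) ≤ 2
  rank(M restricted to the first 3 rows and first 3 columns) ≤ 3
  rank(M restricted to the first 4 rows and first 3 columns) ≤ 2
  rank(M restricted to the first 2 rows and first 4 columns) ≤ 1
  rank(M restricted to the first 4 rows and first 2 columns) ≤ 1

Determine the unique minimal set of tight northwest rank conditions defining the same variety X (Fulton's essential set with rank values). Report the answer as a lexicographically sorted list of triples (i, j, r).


Rank table r_w(5×5) implied by the 8 constraints:

  i=1: 0  0  1  1  1
  i=2: 0  0  1  1  2
  i=3: 1  1  2  2  3
  i=4: 1  1  2  3  4
  i=5: 1  2  3  4  5

so w = (3, 5, 1, 4, 2).

|D(w)|=6, |Ess(w)|=3:

[(2, 2, 0), (2, 4, 1), (4, 2, 1)]


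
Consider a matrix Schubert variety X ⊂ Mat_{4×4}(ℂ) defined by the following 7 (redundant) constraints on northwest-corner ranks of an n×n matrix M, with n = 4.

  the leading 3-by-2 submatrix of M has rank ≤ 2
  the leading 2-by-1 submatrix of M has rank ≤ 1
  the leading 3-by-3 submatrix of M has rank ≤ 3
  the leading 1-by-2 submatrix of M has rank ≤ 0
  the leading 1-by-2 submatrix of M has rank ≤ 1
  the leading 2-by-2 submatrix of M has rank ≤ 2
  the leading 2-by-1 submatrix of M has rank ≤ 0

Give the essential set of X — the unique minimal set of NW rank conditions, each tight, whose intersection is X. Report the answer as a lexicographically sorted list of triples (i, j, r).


Reconstructing r_w from the 7 given conditions:

  i=1: 0  0  1  1
  i=2: 0  1  2  2
  i=3: 1  2  3  3
  i=4: 1  2  3  4

so w = (3, 2, 1, 4).

Fulton essential set (2 of the 3 Rothe cells):

[(1, 2, 0), (2, 1, 0)]


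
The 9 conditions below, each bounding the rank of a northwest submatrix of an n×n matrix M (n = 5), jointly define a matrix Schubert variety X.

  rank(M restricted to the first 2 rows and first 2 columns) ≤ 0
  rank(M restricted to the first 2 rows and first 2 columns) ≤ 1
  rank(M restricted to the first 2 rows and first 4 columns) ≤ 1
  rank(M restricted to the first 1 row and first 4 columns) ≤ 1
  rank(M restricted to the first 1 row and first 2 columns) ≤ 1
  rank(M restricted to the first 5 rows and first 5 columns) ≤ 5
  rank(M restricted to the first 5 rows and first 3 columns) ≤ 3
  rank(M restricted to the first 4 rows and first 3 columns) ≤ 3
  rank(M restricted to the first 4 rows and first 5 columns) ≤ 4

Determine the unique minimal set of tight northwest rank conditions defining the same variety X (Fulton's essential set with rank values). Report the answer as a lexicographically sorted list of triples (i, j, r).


Rank table r_w(5×5) implied by the 9 constraints:

  0 | 0 | 1 | 1 | 1
  0 | 0 | 1 | 1 | 2
  1 | 1 | 2 | 2 | 3
  1 | 2 | 3 | 3 | 4
  1 | 2 | 3 | 4 | 5

giving w = (3, 5, 1, 2, 4) via Δ²R.

|D(w)|=5, |Ess(w)|=2:

[(2, 2, 0), (2, 4, 1)]


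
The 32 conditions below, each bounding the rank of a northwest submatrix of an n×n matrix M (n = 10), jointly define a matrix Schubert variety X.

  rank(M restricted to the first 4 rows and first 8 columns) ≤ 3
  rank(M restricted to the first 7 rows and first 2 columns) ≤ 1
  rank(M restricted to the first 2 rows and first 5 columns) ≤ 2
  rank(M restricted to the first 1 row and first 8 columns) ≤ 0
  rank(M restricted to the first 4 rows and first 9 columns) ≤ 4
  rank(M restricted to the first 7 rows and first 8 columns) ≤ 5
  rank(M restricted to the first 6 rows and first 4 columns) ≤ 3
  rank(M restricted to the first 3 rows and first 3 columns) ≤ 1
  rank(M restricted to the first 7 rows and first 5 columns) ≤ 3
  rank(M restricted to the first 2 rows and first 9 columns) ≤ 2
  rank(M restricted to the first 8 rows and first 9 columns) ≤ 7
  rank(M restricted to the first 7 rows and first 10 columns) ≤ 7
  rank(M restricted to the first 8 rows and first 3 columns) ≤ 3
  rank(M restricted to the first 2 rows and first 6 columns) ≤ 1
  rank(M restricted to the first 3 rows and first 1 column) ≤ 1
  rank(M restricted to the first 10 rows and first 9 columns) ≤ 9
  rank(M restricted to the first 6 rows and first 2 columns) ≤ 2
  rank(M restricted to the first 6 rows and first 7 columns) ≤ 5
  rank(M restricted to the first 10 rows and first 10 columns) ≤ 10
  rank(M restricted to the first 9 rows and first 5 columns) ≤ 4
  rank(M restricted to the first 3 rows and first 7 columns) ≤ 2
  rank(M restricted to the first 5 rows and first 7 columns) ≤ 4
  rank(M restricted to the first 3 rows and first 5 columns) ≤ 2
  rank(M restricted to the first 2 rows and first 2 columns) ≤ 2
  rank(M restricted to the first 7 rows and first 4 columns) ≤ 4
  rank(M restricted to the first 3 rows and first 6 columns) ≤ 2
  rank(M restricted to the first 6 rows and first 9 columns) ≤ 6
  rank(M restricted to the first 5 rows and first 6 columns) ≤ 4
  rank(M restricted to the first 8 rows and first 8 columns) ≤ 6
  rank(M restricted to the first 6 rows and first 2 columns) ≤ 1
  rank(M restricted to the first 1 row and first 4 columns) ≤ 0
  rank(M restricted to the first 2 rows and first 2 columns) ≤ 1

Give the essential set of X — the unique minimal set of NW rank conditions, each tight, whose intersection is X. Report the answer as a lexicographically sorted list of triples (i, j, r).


Reconstructing r_w from the 32 given conditions:

  R[1]: 0, 0, 0, 0, 0, 0, 0, 0, 1, 1
  R[2]: 1, 1, 1, 1, 1, 1, 1, 1, 2, 2
  R[3]: 1, 1, 1, 2, 2, 2, 2, 2, 3, 3
  R[4]: 1, 1, 2, 3, 3, 3, 3, 3, 4, 4
  R[5]: 1, 1, 2, 3, 3, 4, 4, 4, 5, 5
  R[6]: 1, 1, 2, 3, 3, 4, 5, 5, 6, 6
  R[7]: 1, 1, 2, 3, 3, 4, 5, 5, 6, 7
  R[8]: 1, 2, 3, 4, 4, 5, 6, 6, 7, 8
  R[9]: 1, 2, 3, 4, 4, 5, 6, 7, 8, 9
  R[10]: 1, 2, 3, 4, 5, 6, 7, 8, 9, 10

second differences of R give the permutation w = (9, 1, 4, 3, 6, 7, 10, 2, 8, 5).

|D(w)|=19, |Ess(w)|=6:

[(1, 8, 0), (3, 3, 1), (7, 2, 1), (7, 5, 3), (7, 8, 5), (9, 5, 4)]


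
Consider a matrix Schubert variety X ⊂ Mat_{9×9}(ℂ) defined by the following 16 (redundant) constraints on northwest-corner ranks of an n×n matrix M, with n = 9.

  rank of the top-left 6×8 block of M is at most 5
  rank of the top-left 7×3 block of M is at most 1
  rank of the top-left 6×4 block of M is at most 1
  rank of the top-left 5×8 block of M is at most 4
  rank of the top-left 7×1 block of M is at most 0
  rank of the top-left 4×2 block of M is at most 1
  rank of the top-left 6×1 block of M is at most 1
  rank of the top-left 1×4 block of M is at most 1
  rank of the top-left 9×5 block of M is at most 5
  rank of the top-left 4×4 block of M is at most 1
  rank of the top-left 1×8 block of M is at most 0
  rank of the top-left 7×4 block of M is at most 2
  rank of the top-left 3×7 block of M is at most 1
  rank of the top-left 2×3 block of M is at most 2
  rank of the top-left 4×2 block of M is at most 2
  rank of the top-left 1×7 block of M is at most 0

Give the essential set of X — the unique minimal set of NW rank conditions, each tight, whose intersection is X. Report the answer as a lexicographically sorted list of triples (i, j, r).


Propagating the 16 rank bounds to every northwest block:

  row 1: 0 0 0 0 0 0 0 0 1
  row 2: 0 1 1 1 1 1 1 1 2
  row 3: 0 1 1 1 1 1 1 2 3
  row 4: 0 1 1 1 2 2 2 3 4
  row 5: 0 1 1 1 2 3 3 4 5
  row 6: 0 1 1 1 2 3 4 5 6
  row 7: 0 1 1 2 3 4 5 6 7
  row 8: 1 2 2 3 4 5 6 7 8
  row 9: 1 2 3 4 5 6 7 8 9

giving w = (9, 2, 8, 5, 6, 7, 4, 1, 3) via Δ²R.

5 SE-corners of the 26-cell Rothe diagram give Ess(w):

[(1, 8, 0), (3, 7, 1), (6, 4, 1), (7, 1, 0), (7, 3, 1)]


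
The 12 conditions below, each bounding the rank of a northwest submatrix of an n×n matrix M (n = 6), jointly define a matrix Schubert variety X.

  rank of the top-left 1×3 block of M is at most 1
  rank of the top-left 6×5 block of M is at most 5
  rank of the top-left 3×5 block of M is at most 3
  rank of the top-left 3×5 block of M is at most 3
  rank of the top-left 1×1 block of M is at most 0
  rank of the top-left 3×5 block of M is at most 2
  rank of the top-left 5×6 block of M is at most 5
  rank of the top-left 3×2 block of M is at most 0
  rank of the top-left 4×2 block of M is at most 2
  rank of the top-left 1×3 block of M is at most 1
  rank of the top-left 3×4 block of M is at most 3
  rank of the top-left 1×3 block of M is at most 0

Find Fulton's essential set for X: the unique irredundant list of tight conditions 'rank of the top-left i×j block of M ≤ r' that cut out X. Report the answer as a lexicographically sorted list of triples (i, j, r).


Rank table r_w(6×6) implied by the 12 constraints:

  R[1]: 0, 0, 0, 1, 1, 1
  R[2]: 0, 0, 1, 2, 2, 2
  R[3]: 0, 0, 1, 2, 2, 3
  R[4]: 1, 1, 2, 3, 3, 4
  R[5]: 1, 2, 3, 4, 4, 5
  R[6]: 1, 2, 3, 4, 5, 6

second differences of R give the permutation w = (4, 3, 6, 1, 2, 5).

Rothe diagram D(w) (8 cells), 3 SE-corners (essential conditions):

[(1, 3, 0), (3, 2, 0), (3, 5, 2)]
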